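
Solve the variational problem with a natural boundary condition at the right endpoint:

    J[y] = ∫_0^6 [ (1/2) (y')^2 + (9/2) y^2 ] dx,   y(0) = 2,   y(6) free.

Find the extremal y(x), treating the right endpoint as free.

The Lagrangian L = (1/2) (y')^2 + (9/2) y^2 gives
    ∂L/∂y = 9 y,   ∂L/∂y' = y'.
Euler-Lagrange: y'' − 9 y = 0.
With k = 3, the general solution is
    y(x) = A cosh(3 x) + B sinh(3 x).
Fixed left endpoint y(0) = 2 ⇒ A = 2.
The right endpoint x = 6 is free, so the natural (transversality) condition is ∂L/∂y' |_{x=6} = 0, i.e. y'(6) = 0.
Compute y'(x) = A k sinh(k x) + B k cosh(k x), so
    y'(6) = A k sinh(k·6) + B k cosh(k·6) = 0
    ⇒ B = −A tanh(k·6) = − 2 tanh(3·6).
Therefore the extremal is
    y(x) = 2 cosh(3 x) − 2 tanh(3·6) sinh(3 x).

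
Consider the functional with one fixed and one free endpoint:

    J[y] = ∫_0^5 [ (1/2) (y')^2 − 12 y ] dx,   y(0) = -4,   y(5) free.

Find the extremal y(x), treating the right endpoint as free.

The Lagrangian L = (1/2) (y')^2 − 12 y gives
    ∂L/∂y = −12,   ∂L/∂y' = y'.
Euler-Lagrange: d/dx(y') − (−12) = 0, i.e. y'' + 12 = 0, so
    y(x) = −(12/2) x^2 + C1 x + C2.
Fixed left endpoint y(0) = -4 ⇒ C2 = -4.
The right endpoint x = 5 is free, so the natural (transversality) condition is ∂L/∂y' |_{x=5} = 0, i.e. y'(5) = 0.
Compute y'(x) = −12 x + C1, so y'(5) = −60 + C1 = 0 ⇒ C1 = 60.
Therefore the extremal is
    y(x) = −6 x^2 + 60 x − 4.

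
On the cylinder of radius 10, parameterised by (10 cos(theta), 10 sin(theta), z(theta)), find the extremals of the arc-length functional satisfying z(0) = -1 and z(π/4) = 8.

Parameterise the cylinder of radius R = 10 as
    r(θ) = (10 cos θ, 10 sin θ, z(θ)).
The arc-length element is
    ds = sqrt(100 + (dz/dθ)^2) dθ,
so the Lagrangian is L = sqrt(100 + z'^2).
L depends on z' only, not on z or θ, so ∂L/∂z = 0 and
    ∂L/∂z' = z' / sqrt(100 + z'^2).
The Euler-Lagrange equation gives
    d/dθ( z' / sqrt(100 + z'^2) ) = 0,
so z' is constant. Integrating once:
    z(θ) = a θ + b,
a helix on the cylinder (a straight line when the cylinder is unrolled). The constants a, b are determined by the endpoint conditions.
With endpoint conditions z(0) = -1 and z(π/4) = 8: from z(0) = b we get b = -1, and a·π/4 + -1 = 8 gives a = 36/π, so
    z(θ) = (36/π) θ − 1.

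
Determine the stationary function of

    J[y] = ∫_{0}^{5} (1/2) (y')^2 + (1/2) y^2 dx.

The Lagrangian is L = (1/2) (y')^2 + (1/2) y^2.
Compute ∂L/∂y = y, ∂L/∂y' = y'.
The Euler-Lagrange equation d/dx(∂L/∂y') − ∂L/∂y = 0 reduces to
    y'' − y = 0.
Its general solution is
    y(x) = A e^x + B e^(−x),
with A, B fixed by the endpoint conditions.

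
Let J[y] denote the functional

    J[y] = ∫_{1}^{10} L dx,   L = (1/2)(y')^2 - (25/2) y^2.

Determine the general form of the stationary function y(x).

The Lagrangian is L = (1/2)(y')^2 - (25/2) y^2.
∂L/∂y = -25y.
∂L/∂y' = y'.
The Euler-Lagrange equation d/dx(∂L/∂y') − ∂L/∂y = 0 becomes:
    y'' + 25 y = 0
General solution: y(x) = A sin(5x) + B cos(5x), where A and B are arbitrary constants fixed by the endpoint conditions.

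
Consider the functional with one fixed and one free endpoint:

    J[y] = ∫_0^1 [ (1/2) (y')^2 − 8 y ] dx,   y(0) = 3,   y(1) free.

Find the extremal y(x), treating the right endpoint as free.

The Lagrangian L = (1/2) (y')^2 − 8 y gives
    ∂L/∂y = −8,   ∂L/∂y' = y'.
Euler-Lagrange: d/dx(y') − (−8) = 0, i.e. y'' + 8 = 0, so
    y(x) = −(8/2) x^2 + C1 x + C2.
Fixed left endpoint y(0) = 3 ⇒ C2 = 3.
The right endpoint x = 1 is free, so the natural (transversality) condition is ∂L/∂y' |_{x=1} = 0, i.e. y'(1) = 0.
Compute y'(x) = −8 x + C1, so y'(1) = −8 + C1 = 0 ⇒ C1 = 8.
Therefore the extremal is
    y(x) = −4 x^2 + 8 x + 3.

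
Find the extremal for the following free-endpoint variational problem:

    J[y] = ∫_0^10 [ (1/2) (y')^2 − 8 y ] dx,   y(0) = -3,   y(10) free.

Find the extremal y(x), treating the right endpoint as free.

The Lagrangian L = (1/2) (y')^2 − 8 y gives
    ∂L/∂y = −8,   ∂L/∂y' = y'.
Euler-Lagrange: d/dx(y') − (−8) = 0, i.e. y'' + 8 = 0, so
    y(x) = −(8/2) x^2 + C1 x + C2.
Fixed left endpoint y(0) = -3 ⇒ C2 = -3.
The right endpoint x = 10 is free, so the natural (transversality) condition is ∂L/∂y' |_{x=10} = 0, i.e. y'(10) = 0.
Compute y'(x) = −8 x + C1, so y'(10) = −80 + C1 = 0 ⇒ C1 = 80.
Therefore the extremal is
    y(x) = −4 x^2 + 80 x − 3.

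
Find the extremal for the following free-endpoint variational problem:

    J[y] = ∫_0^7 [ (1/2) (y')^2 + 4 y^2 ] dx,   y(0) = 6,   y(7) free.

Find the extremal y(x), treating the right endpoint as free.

The Lagrangian L = (1/2) (y')^2 + 4 y^2 gives
    ∂L/∂y = 8 y,   ∂L/∂y' = y'.
Euler-Lagrange: y'' − 8 y = 0.
With k = sqrt(8), the general solution is
    y(x) = A cosh(sqrt(8) x) + B sinh(sqrt(8) x).
Fixed left endpoint y(0) = 6 ⇒ A = 6.
The right endpoint x = 7 is free, so the natural (transversality) condition is ∂L/∂y' |_{x=7} = 0, i.e. y'(7) = 0.
Compute y'(x) = A k sinh(k x) + B k cosh(k x), so
    y'(7) = A k sinh(k·7) + B k cosh(k·7) = 0
    ⇒ B = −A tanh(k·7) = − 6 tanh(sqrt(8)·7).
Therefore the extremal is
    y(x) = 6 cosh(sqrt(8) x) − 6 tanh(sqrt(8)·7) sinh(sqrt(8) x).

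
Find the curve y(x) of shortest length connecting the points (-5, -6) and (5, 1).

Arc-length functional: J[y] = ∫ sqrt(1 + (y')^2) dx.
Lagrangian L = sqrt(1 + (y')^2) has no explicit y dependence, so ∂L/∂y = 0 and the Euler-Lagrange equation gives
    d/dx( y' / sqrt(1 + (y')^2) ) = 0  ⇒  y' / sqrt(1 + (y')^2) = const.
Hence y' is constant, so y(x) is affine.
Fitting the endpoints (-5, -6) and (5, 1):
    slope m = (1 − (-6)) / (5 − (-5)) = 7/10,
    intercept c = (-6) − m·(-5) = -5/2.
Extremal: y(x) = (7/10) x - 5/2.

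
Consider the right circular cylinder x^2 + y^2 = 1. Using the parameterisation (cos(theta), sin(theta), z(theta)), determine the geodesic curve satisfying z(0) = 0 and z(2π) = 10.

Parameterise the cylinder of radius R = 1 as
    r(θ) = (cos θ, sin θ, z(θ)).
The arc-length element is
    ds = sqrt(1 + (dz/dθ)^2) dθ,
so the Lagrangian is L = sqrt(1 + z'^2).
L depends on z' only, not on z or θ, so ∂L/∂z = 0 and
    ∂L/∂z' = z' / sqrt(1 + z'^2).
The Euler-Lagrange equation gives
    d/dθ( z' / sqrt(1 + z'^2) ) = 0,
so z' is constant. Integrating once:
    z(θ) = a θ + b,
a helix on the cylinder (a straight line when the cylinder is unrolled). The constants a, b are determined by the endpoint conditions.
With endpoint conditions z(0) = 0 and z(2π) = 10: from z(0) = b we get b = 0, and a·2π + 0 = 10 gives a = 5/π, so
    z(θ) = (5/π) θ.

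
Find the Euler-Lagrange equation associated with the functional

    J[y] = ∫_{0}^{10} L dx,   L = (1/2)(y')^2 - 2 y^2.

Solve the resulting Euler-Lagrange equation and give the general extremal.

The Lagrangian is L = (1/2)(y')^2 - 2 y^2.
∂L/∂y = -4y.
∂L/∂y' = y'.
The Euler-Lagrange equation d/dx(∂L/∂y') − ∂L/∂y = 0 becomes:
    y'' + 4 y = 0
General solution: y(x) = A sin(2x) + B cos(2x), where A and B are arbitrary constants fixed by the endpoint conditions.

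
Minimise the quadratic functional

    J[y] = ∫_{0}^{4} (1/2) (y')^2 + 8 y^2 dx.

The Lagrangian is L = (1/2) (y')^2 + 8 y^2.
Compute ∂L/∂y = 16y, ∂L/∂y' = y'.
The Euler-Lagrange equation d/dx(∂L/∂y') − ∂L/∂y = 0 reduces to
    y'' − 16 y = 0.
Its general solution is
    y(x) = A e^(4x) + B e^(−4x),
with A, B fixed by the endpoint conditions.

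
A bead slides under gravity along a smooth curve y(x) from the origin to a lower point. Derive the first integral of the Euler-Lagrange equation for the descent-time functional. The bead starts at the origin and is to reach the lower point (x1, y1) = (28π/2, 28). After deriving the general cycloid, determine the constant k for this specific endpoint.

The Lagrangian L = sqrt((1 + y'^2) / y) has no explicit x dependence, so the Beltrami identity applies:
    L − y' ∂L/∂y' = C.
Compute ∂L/∂y' = y' / sqrt(y (1 + y'^2)).
Substitute:
    sqrt((1 + y'^2)/y) − y'·y' / sqrt(y (1 + y'^2))
    = (1 + y'^2) / sqrt(y (1 + y'^2)) − y'^2 / sqrt(y (1 + y'^2))
    = 1 / sqrt(y (1 + y'^2)) = C.
Squaring and rearranging gives the first integral
    y (1 + y'^2) = 1/C^2 =: k   (constant).
Solving this first-order ODE by the substitution
    y = (k/2)(1 − cos θ)
yields the cycloid parameterisation
    x(θ) = (k/2)(θ − sin θ),   y(θ) = (k/2)(1 − cos θ).
The constant k is fixed by the endpoint condition.
Now fit the given lower endpoint (x1, y1) = (28π/2, 28). At the bottom of the first arch (θ = π), the parametric equations give
    y(π) = (k/2)(1 − cos π) = k,
    x(π) = (k/2)(π − sin π) = kπ/2.
Matching y(π) = 28 gives k = 28, consistent with x(π) = 28π/2. Therefore the specific cycloid is
    x(θ) = (28/2)(θ − sin θ),   y(θ) = (28/2)(1 − cos θ).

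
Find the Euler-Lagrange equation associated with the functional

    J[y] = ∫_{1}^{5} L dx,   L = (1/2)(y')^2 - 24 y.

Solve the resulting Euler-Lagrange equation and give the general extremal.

The Lagrangian is L = (1/2)(y')^2 - 24 y.
∂L/∂y = -24.
∂L/∂y' = y'.
The Euler-Lagrange equation d/dx(∂L/∂y') − ∂L/∂y = 0 becomes:
    y'' + 24 = 0
General solution: y(x) = -12 x^2 + A x + B, where A and B are arbitrary constants fixed by the endpoint conditions.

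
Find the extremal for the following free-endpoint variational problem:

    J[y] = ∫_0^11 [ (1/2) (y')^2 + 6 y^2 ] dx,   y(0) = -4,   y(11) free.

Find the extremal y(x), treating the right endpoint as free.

The Lagrangian L = (1/2) (y')^2 + 6 y^2 gives
    ∂L/∂y = 12 y,   ∂L/∂y' = y'.
Euler-Lagrange: y'' − 12 y = 0.
With k = sqrt(12), the general solution is
    y(x) = A cosh(sqrt(12) x) + B sinh(sqrt(12) x).
Fixed left endpoint y(0) = -4 ⇒ A = -4.
The right endpoint x = 11 is free, so the natural (transversality) condition is ∂L/∂y' |_{x=11} = 0, i.e. y'(11) = 0.
Compute y'(x) = A k sinh(k x) + B k cosh(k x), so
    y'(11) = A k sinh(k·11) + B k cosh(k·11) = 0
    ⇒ B = −A tanh(k·11) = 4 tanh(sqrt(12)·11).
Therefore the extremal is
    y(x) = −4 cosh(sqrt(12) x) + 4 tanh(sqrt(12)·11) sinh(sqrt(12) x).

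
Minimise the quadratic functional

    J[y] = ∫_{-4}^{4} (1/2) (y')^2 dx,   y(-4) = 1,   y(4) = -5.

The Lagrangian is L = (1/2) (y')^2.
Compute ∂L/∂y = 0, ∂L/∂y' = y'.
The Euler-Lagrange equation d/dx(∂L/∂y') − ∂L/∂y = 0 reduces to
    y'' = 0.
Its general solution is
    y(x) = A x + B,
with A, B fixed by the endpoint conditions.
Applying the endpoint conditions y(-4) = 1 and y(4) = -5: solve A·-4 + B = 1 and A·4 + B = -5. Subtracting gives A(4 − -4) = -5 − 1, so A = -3/4, and B = 1 − A·-4 = -2. Therefore
    y(x) = (-3/4) x - 2.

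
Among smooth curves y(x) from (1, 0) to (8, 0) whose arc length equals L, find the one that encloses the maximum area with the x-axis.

Set up the augmented Lagrangian using a multiplier λ for the length constraint:
    F(y, y') = y − λ sqrt(1 + y'^2).
F has no explicit x dependence, so the Beltrami identity yields a first integral
    F − y' ∂F/∂y' = C.
Compute ∂F/∂y' = −λ y' / sqrt(1 + y'^2). Then
    y − λ sqrt(1 + y'^2) + λ y'^2 / sqrt(1 + y'^2) = C
    ⇒  y − λ / sqrt(1 + y'^2) = C.
Solving for y' and integrating gives
    (x − a)^2 + (y − b)^2 = λ^2,
a circular arc of radius λ. The constants a, b are determined by the endpoint conditions y(1) = y(8) = 0, and λ is fixed implicitly by the length constraint
    ∫_{1}^{8} sqrt(1 + y'^2) dx = L.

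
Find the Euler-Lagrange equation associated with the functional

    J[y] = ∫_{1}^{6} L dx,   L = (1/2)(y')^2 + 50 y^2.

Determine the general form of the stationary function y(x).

The Lagrangian is L = (1/2)(y')^2 + 50 y^2.
∂L/∂y = 100y.
∂L/∂y' = y'.
The Euler-Lagrange equation d/dx(∂L/∂y') − ∂L/∂y = 0 becomes:
    y'' - 100 y = 0
General solution: y(x) = A e^(10x) + B e^(-10x), where A and B are arbitrary constants fixed by the endpoint conditions.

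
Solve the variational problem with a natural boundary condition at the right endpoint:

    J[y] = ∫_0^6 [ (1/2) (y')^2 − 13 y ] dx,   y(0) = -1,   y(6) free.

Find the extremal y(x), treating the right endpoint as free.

The Lagrangian L = (1/2) (y')^2 − 13 y gives
    ∂L/∂y = −13,   ∂L/∂y' = y'.
Euler-Lagrange: d/dx(y') − (−13) = 0, i.e. y'' + 13 = 0, so
    y(x) = −(13/2) x^2 + C1 x + C2.
Fixed left endpoint y(0) = -1 ⇒ C2 = -1.
The right endpoint x = 6 is free, so the natural (transversality) condition is ∂L/∂y' |_{x=6} = 0, i.e. y'(6) = 0.
Compute y'(x) = −13 x + C1, so y'(6) = −78 + C1 = 0 ⇒ C1 = 78.
Therefore the extremal is
    y(x) = −(13/2) x^2 + 78 x − 1.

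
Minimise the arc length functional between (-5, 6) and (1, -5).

Arc-length functional: J[y] = ∫ sqrt(1 + (y')^2) dx.
Lagrangian L = sqrt(1 + (y')^2) has no explicit y dependence, so ∂L/∂y = 0 and the Euler-Lagrange equation gives
    d/dx( y' / sqrt(1 + (y')^2) ) = 0  ⇒  y' / sqrt(1 + (y')^2) = const.
Hence y' is constant, so y(x) is affine.
Fitting the endpoints (-5, 6) and (1, -5):
    slope m = ((-5) − 6) / (1 − (-5)) = -11/6,
    intercept c = 6 − m·(-5) = -19/6.
Extremal: y(x) = (-11/6) x - 19/6.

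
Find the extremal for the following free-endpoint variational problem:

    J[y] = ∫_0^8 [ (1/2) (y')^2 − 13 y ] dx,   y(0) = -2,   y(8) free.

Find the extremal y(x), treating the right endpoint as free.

The Lagrangian L = (1/2) (y')^2 − 13 y gives
    ∂L/∂y = −13,   ∂L/∂y' = y'.
Euler-Lagrange: d/dx(y') − (−13) = 0, i.e. y'' + 13 = 0, so
    y(x) = −(13/2) x^2 + C1 x + C2.
Fixed left endpoint y(0) = -2 ⇒ C2 = -2.
The right endpoint x = 8 is free, so the natural (transversality) condition is ∂L/∂y' |_{x=8} = 0, i.e. y'(8) = 0.
Compute y'(x) = −13 x + C1, so y'(8) = −104 + C1 = 0 ⇒ C1 = 104.
Therefore the extremal is
    y(x) = −(13/2) x^2 + 104 x − 2.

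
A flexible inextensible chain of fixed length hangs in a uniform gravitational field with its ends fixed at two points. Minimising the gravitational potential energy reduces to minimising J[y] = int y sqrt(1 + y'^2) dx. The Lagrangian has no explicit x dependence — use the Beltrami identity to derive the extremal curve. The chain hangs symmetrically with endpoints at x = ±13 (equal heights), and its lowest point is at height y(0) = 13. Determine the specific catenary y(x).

The Lagrangian L(y, y') = y sqrt(1 + y'^2) has no explicit x dependence, so the Beltrami identity applies:
    L − y' ∂L/∂y' = C.
Compute ∂L/∂y' = y · y' / sqrt(1 + y'^2). Then
    L − y' ∂L/∂y'
    = y sqrt(1 + y'^2) − y · y'^2 / sqrt(1 + y'^2)
    = y (1 + y'^2 − y'^2) / sqrt(1 + y'^2)
    = y / sqrt(1 + y'^2) = C.
Squaring gives y^2 = C^2 (1 + y'^2), i.e.
    y'^2 = y^2 / C^2 − 1.
Separating variables,
    dy / sqrt(y^2 − C^2) = dx / C,
and integrating gives arccosh(y / C) = (x − a)/C, so
    y(x) = C cosh((x − a)/C),
the catenary. The constants C and a are fixed by the two endpoint conditions (and, for the hanging-chain problem, the length constraint selects C).
Now fit the given data. The endpoints x = ±13 are symmetric at equal height, so the catenary is even about its minimum: a = 0 and y(x) = C cosh(x/C). The lowest point is y(0) = C cosh(0) = C, and we are told y(0) = 13, so C = 13. Therefore
    y(x) = 13 cosh(x/13),
and at the endpoints
    y(±13) = 13 cosh(13/13).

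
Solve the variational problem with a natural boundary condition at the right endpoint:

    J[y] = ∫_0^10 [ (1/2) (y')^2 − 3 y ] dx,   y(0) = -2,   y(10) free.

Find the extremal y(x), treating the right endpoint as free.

The Lagrangian L = (1/2) (y')^2 − 3 y gives
    ∂L/∂y = −3,   ∂L/∂y' = y'.
Euler-Lagrange: d/dx(y') − (−3) = 0, i.e. y'' + 3 = 0, so
    y(x) = −(3/2) x^2 + C1 x + C2.
Fixed left endpoint y(0) = -2 ⇒ C2 = -2.
The right endpoint x = 10 is free, so the natural (transversality) condition is ∂L/∂y' |_{x=10} = 0, i.e. y'(10) = 0.
Compute y'(x) = −3 x + C1, so y'(10) = −30 + C1 = 0 ⇒ C1 = 30.
Therefore the extremal is
    y(x) = −(3/2) x^2 + 30 x − 2.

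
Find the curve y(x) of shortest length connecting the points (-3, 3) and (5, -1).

Arc-length functional: J[y] = ∫ sqrt(1 + (y')^2) dx.
Lagrangian L = sqrt(1 + (y')^2) has no explicit y dependence, so ∂L/∂y = 0 and the Euler-Lagrange equation gives
    d/dx( y' / sqrt(1 + (y')^2) ) = 0  ⇒  y' / sqrt(1 + (y')^2) = const.
Hence y' is constant, so y(x) is affine.
Fitting the endpoints (-3, 3) and (5, -1):
    slope m = ((-1) − 3) / (5 − (-3)) = -1/2,
    intercept c = 3 − m·(-3) = 3/2.
Extremal: y(x) = (-1/2) x + 3/2.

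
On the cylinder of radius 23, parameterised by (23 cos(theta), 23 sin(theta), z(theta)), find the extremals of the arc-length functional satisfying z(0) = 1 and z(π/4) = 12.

Parameterise the cylinder of radius R = 23 as
    r(θ) = (23 cos θ, 23 sin θ, z(θ)).
The arc-length element is
    ds = sqrt(529 + (dz/dθ)^2) dθ,
so the Lagrangian is L = sqrt(529 + z'^2).
L depends on z' only, not on z or θ, so ∂L/∂z = 0 and
    ∂L/∂z' = z' / sqrt(529 + z'^2).
The Euler-Lagrange equation gives
    d/dθ( z' / sqrt(529 + z'^2) ) = 0,
so z' is constant. Integrating once:
    z(θ) = a θ + b,
a helix on the cylinder (a straight line when the cylinder is unrolled). The constants a, b are determined by the endpoint conditions.
With endpoint conditions z(0) = 1 and z(π/4) = 12: from z(0) = b we get b = 1, and a·π/4 + 1 = 12 gives a = 44/π, so
    z(θ) = (44/π) θ + 1.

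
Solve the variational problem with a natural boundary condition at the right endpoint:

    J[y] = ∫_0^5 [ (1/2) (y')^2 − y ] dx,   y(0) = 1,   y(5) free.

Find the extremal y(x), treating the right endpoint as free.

The Lagrangian L = (1/2) (y')^2 − y gives
    ∂L/∂y = −1,   ∂L/∂y' = y'.
Euler-Lagrange: d/dx(y') − (−1) = 0, i.e. y'' + 1 = 0, so
    y(x) = −(1/2) x^2 + C1 x + C2.
Fixed left endpoint y(0) = 1 ⇒ C2 = 1.
The right endpoint x = 5 is free, so the natural (transversality) condition is ∂L/∂y' |_{x=5} = 0, i.e. y'(5) = 0.
Compute y'(x) = −1 x + C1, so y'(5) = −5 + C1 = 0 ⇒ C1 = 5.
Therefore the extremal is
    y(x) = −x^2/2 + 5 x + 1.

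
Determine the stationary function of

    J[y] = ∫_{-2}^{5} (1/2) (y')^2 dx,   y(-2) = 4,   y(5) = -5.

The Lagrangian is L = (1/2) (y')^2.
Compute ∂L/∂y = 0, ∂L/∂y' = y'.
The Euler-Lagrange equation d/dx(∂L/∂y') − ∂L/∂y = 0 reduces to
    y'' = 0.
Its general solution is
    y(x) = A x + B,
with A, B fixed by the endpoint conditions.
Applying the endpoint conditions y(-2) = 4 and y(5) = -5: solve A·-2 + B = 4 and A·5 + B = -5. Subtracting gives A(5 − -2) = -5 − 4, so A = -9/7, and B = 4 − A·-2 = 10/7. Therefore
    y(x) = (-9/7) x + 10/7.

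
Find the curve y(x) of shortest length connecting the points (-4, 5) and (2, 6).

Arc-length functional: J[y] = ∫ sqrt(1 + (y')^2) dx.
Lagrangian L = sqrt(1 + (y')^2) has no explicit y dependence, so ∂L/∂y = 0 and the Euler-Lagrange equation gives
    d/dx( y' / sqrt(1 + (y')^2) ) = 0  ⇒  y' / sqrt(1 + (y')^2) = const.
Hence y' is constant, so y(x) is affine.
Fitting the endpoints (-4, 5) and (2, 6):
    slope m = (6 − 5) / (2 − (-4)) = 1/6,
    intercept c = 5 − m·(-4) = 17/3.
Extremal: y(x) = (1/6) x + 17/3.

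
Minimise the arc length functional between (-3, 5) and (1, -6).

Arc-length functional: J[y] = ∫ sqrt(1 + (y')^2) dx.
Lagrangian L = sqrt(1 + (y')^2) has no explicit y dependence, so ∂L/∂y = 0 and the Euler-Lagrange equation gives
    d/dx( y' / sqrt(1 + (y')^2) ) = 0  ⇒  y' / sqrt(1 + (y')^2) = const.
Hence y' is constant, so y(x) is affine.
Fitting the endpoints (-3, 5) and (1, -6):
    slope m = ((-6) − 5) / (1 − (-3)) = -11/4,
    intercept c = 5 − m·(-3) = -13/4.
Extremal: y(x) = (-11/4) x - 13/4.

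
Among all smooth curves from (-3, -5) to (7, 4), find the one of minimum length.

Arc-length functional: J[y] = ∫ sqrt(1 + (y')^2) dx.
Lagrangian L = sqrt(1 + (y')^2) has no explicit y dependence, so ∂L/∂y = 0 and the Euler-Lagrange equation gives
    d/dx( y' / sqrt(1 + (y')^2) ) = 0  ⇒  y' / sqrt(1 + (y')^2) = const.
Hence y' is constant, so y(x) is affine.
Fitting the endpoints (-3, -5) and (7, 4):
    slope m = (4 − (-5)) / (7 − (-3)) = 9/10,
    intercept c = (-5) − m·(-3) = -23/10.
Extremal: y(x) = (9/10) x - 23/10.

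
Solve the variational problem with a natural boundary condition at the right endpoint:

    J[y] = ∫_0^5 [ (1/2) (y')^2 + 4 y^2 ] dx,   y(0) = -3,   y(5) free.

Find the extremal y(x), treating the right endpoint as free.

The Lagrangian L = (1/2) (y')^2 + 4 y^2 gives
    ∂L/∂y = 8 y,   ∂L/∂y' = y'.
Euler-Lagrange: y'' − 8 y = 0.
With k = sqrt(8), the general solution is
    y(x) = A cosh(sqrt(8) x) + B sinh(sqrt(8) x).
Fixed left endpoint y(0) = -3 ⇒ A = -3.
The right endpoint x = 5 is free, so the natural (transversality) condition is ∂L/∂y' |_{x=5} = 0, i.e. y'(5) = 0.
Compute y'(x) = A k sinh(k x) + B k cosh(k x), so
    y'(5) = A k sinh(k·5) + B k cosh(k·5) = 0
    ⇒ B = −A tanh(k·5) = 3 tanh(sqrt(8)·5).
Therefore the extremal is
    y(x) = −3 cosh(sqrt(8) x) + 3 tanh(sqrt(8)·5) sinh(sqrt(8) x).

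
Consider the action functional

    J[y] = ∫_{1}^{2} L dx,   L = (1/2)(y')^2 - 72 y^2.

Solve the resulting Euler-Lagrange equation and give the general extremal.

The Lagrangian is L = (1/2)(y')^2 - 72 y^2.
∂L/∂y = -144y.
∂L/∂y' = y'.
The Euler-Lagrange equation d/dx(∂L/∂y') − ∂L/∂y = 0 becomes:
    y'' + 144 y = 0
General solution: y(x) = A sin(12x) + B cos(12x), where A and B are arbitrary constants fixed by the endpoint conditions.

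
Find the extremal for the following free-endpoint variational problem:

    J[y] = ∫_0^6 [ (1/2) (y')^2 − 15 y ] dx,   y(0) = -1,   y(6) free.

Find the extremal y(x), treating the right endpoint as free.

The Lagrangian L = (1/2) (y')^2 − 15 y gives
    ∂L/∂y = −15,   ∂L/∂y' = y'.
Euler-Lagrange: d/dx(y') − (−15) = 0, i.e. y'' + 15 = 0, so
    y(x) = −(15/2) x^2 + C1 x + C2.
Fixed left endpoint y(0) = -1 ⇒ C2 = -1.
The right endpoint x = 6 is free, so the natural (transversality) condition is ∂L/∂y' |_{x=6} = 0, i.e. y'(6) = 0.
Compute y'(x) = −15 x + C1, so y'(6) = −90 + C1 = 0 ⇒ C1 = 90.
Therefore the extremal is
    y(x) = −(15/2) x^2 + 90 x − 1.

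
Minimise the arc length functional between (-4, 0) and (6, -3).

Arc-length functional: J[y] = ∫ sqrt(1 + (y')^2) dx.
Lagrangian L = sqrt(1 + (y')^2) has no explicit y dependence, so ∂L/∂y = 0 and the Euler-Lagrange equation gives
    d/dx( y' / sqrt(1 + (y')^2) ) = 0  ⇒  y' / sqrt(1 + (y')^2) = const.
Hence y' is constant, so y(x) is affine.
Fitting the endpoints (-4, 0) and (6, -3):
    slope m = ((-3) − 0) / (6 − (-4)) = -3/10,
    intercept c = 0 − m·(-4) = -6/5.
Extremal: y(x) = (-3/10) x - 6/5.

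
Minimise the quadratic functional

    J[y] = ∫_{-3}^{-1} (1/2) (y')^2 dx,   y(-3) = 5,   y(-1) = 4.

The Lagrangian is L = (1/2) (y')^2.
Compute ∂L/∂y = 0, ∂L/∂y' = y'.
The Euler-Lagrange equation d/dx(∂L/∂y') − ∂L/∂y = 0 reduces to
    y'' = 0.
Its general solution is
    y(x) = A x + B,
with A, B fixed by the endpoint conditions.
Applying the endpoint conditions y(-3) = 5 and y(-1) = 4: solve A·-3 + B = 5 and A·-1 + B = 4. Subtracting gives A(-1 − -3) = 4 − 5, so A = -1/2, and B = 5 − A·-3 = 7/2. Therefore
    y(x) = (-1/2) x + 7/2.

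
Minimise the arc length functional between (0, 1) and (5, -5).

Arc-length functional: J[y] = ∫ sqrt(1 + (y')^2) dx.
Lagrangian L = sqrt(1 + (y')^2) has no explicit y dependence, so ∂L/∂y = 0 and the Euler-Lagrange equation gives
    d/dx( y' / sqrt(1 + (y')^2) ) = 0  ⇒  y' / sqrt(1 + (y')^2) = const.
Hence y' is constant, so y(x) is affine.
Fitting the endpoints (0, 1) and (5, -5):
    slope m = ((-5) − 1) / (5 − 0) = -6/5,
    intercept c = 1 − m·0 = 1.
Extremal: y(x) = (-6/5) x + 1.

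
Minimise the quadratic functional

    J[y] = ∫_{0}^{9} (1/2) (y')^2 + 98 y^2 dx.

The Lagrangian is L = (1/2) (y')^2 + 98 y^2.
Compute ∂L/∂y = 196y, ∂L/∂y' = y'.
The Euler-Lagrange equation d/dx(∂L/∂y') − ∂L/∂y = 0 reduces to
    y'' − 196 y = 0.
Its general solution is
    y(x) = A e^(14x) + B e^(−14x),
with A, B fixed by the endpoint conditions.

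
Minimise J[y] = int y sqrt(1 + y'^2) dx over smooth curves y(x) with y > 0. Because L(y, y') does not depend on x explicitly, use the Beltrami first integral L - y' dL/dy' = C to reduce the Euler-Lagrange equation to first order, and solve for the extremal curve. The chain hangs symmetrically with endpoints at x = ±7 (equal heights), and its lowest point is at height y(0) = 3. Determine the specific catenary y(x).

The Lagrangian L(y, y') = y sqrt(1 + y'^2) has no explicit x dependence, so the Beltrami identity applies:
    L − y' ∂L/∂y' = C.
Compute ∂L/∂y' = y · y' / sqrt(1 + y'^2). Then
    L − y' ∂L/∂y'
    = y sqrt(1 + y'^2) − y · y'^2 / sqrt(1 + y'^2)
    = y (1 + y'^2 − y'^2) / sqrt(1 + y'^2)
    = y / sqrt(1 + y'^2) = C.
Squaring gives y^2 = C^2 (1 + y'^2), i.e.
    y'^2 = y^2 / C^2 − 1.
Separating variables,
    dy / sqrt(y^2 − C^2) = dx / C,
and integrating gives arccosh(y / C) = (x − a)/C, so
    y(x) = C cosh((x − a)/C),
the catenary. The constants C and a are fixed by the two endpoint conditions (and, for the hanging-chain problem, the length constraint selects C).
Now fit the given data. The endpoints x = ±7 are symmetric at equal height, so the catenary is even about its minimum: a = 0 and y(x) = C cosh(x/C). The lowest point is y(0) = C cosh(0) = C, and we are told y(0) = 3, so C = 3. Therefore
    y(x) = 3 cosh(x/3),
and at the endpoints
    y(±7) = 3 cosh(7/3).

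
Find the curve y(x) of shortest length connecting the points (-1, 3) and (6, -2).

Arc-length functional: J[y] = ∫ sqrt(1 + (y')^2) dx.
Lagrangian L = sqrt(1 + (y')^2) has no explicit y dependence, so ∂L/∂y = 0 and the Euler-Lagrange equation gives
    d/dx( y' / sqrt(1 + (y')^2) ) = 0  ⇒  y' / sqrt(1 + (y')^2) = const.
Hence y' is constant, so y(x) is affine.
Fitting the endpoints (-1, 3) and (6, -2):
    slope m = ((-2) − 3) / (6 − (-1)) = -5/7,
    intercept c = 3 − m·(-1) = 16/7.
Extremal: y(x) = (-5/7) x + 16/7.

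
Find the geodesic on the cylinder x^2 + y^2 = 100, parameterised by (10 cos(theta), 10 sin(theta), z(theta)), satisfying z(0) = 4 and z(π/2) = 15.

Parameterise the cylinder of radius R = 10 as
    r(θ) = (10 cos θ, 10 sin θ, z(θ)).
The arc-length element is
    ds = sqrt(100 + (dz/dθ)^2) dθ,
so the Lagrangian is L = sqrt(100 + z'^2).
L depends on z' only, not on z or θ, so ∂L/∂z = 0 and
    ∂L/∂z' = z' / sqrt(100 + z'^2).
The Euler-Lagrange equation gives
    d/dθ( z' / sqrt(100 + z'^2) ) = 0,
so z' is constant. Integrating once:
    z(θ) = a θ + b,
a helix on the cylinder (a straight line when the cylinder is unrolled). The constants a, b are determined by the endpoint conditions.
With endpoint conditions z(0) = 4 and z(π/2) = 15: from z(0) = b we get b = 4, and a·π/2 + 4 = 15 gives a = 22/π, so
    z(θ) = (22/π) θ + 4.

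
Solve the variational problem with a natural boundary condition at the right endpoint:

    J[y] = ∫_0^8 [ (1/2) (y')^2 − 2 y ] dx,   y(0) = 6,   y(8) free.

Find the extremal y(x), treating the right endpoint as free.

The Lagrangian L = (1/2) (y')^2 − 2 y gives
    ∂L/∂y = −2,   ∂L/∂y' = y'.
Euler-Lagrange: d/dx(y') − (−2) = 0, i.e. y'' + 2 = 0, so
    y(x) = −(2/2) x^2 + C1 x + C2.
Fixed left endpoint y(0) = 6 ⇒ C2 = 6.
The right endpoint x = 8 is free, so the natural (transversality) condition is ∂L/∂y' |_{x=8} = 0, i.e. y'(8) = 0.
Compute y'(x) = −2 x + C1, so y'(8) = −16 + C1 = 0 ⇒ C1 = 16.
Therefore the extremal is
    y(x) = −x^2 + 16 x + 6.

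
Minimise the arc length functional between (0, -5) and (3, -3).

Arc-length functional: J[y] = ∫ sqrt(1 + (y')^2) dx.
Lagrangian L = sqrt(1 + (y')^2) has no explicit y dependence, so ∂L/∂y = 0 and the Euler-Lagrange equation gives
    d/dx( y' / sqrt(1 + (y')^2) ) = 0  ⇒  y' / sqrt(1 + (y')^2) = const.
Hence y' is constant, so y(x) is affine.
Fitting the endpoints (0, -5) and (3, -3):
    slope m = ((-3) − (-5)) / (3 − 0) = 2/3,
    intercept c = (-5) − m·0 = -5.
Extremal: y(x) = (2/3) x - 5.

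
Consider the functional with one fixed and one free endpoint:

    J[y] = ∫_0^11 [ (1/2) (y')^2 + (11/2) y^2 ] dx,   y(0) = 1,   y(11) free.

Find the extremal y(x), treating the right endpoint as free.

The Lagrangian L = (1/2) (y')^2 + (11/2) y^2 gives
    ∂L/∂y = 11 y,   ∂L/∂y' = y'.
Euler-Lagrange: y'' − 11 y = 0.
With k = sqrt(11), the general solution is
    y(x) = A cosh(sqrt(11) x) + B sinh(sqrt(11) x).
Fixed left endpoint y(0) = 1 ⇒ A = 1.
The right endpoint x = 11 is free, so the natural (transversality) condition is ∂L/∂y' |_{x=11} = 0, i.e. y'(11) = 0.
Compute y'(x) = A k sinh(k x) + B k cosh(k x), so
    y'(11) = A k sinh(k·11) + B k cosh(k·11) = 0
    ⇒ B = −A tanh(k·11) = − tanh(sqrt(11)·11).
Therefore the extremal is
    y(x) = cosh(sqrt(11) x) − tanh(sqrt(11)·11) sinh(sqrt(11) x).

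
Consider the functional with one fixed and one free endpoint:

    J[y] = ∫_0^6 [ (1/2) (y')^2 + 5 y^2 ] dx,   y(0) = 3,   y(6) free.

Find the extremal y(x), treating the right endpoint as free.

The Lagrangian L = (1/2) (y')^2 + 5 y^2 gives
    ∂L/∂y = 10 y,   ∂L/∂y' = y'.
Euler-Lagrange: y'' − 10 y = 0.
With k = sqrt(10), the general solution is
    y(x) = A cosh(sqrt(10) x) + B sinh(sqrt(10) x).
Fixed left endpoint y(0) = 3 ⇒ A = 3.
The right endpoint x = 6 is free, so the natural (transversality) condition is ∂L/∂y' |_{x=6} = 0, i.e. y'(6) = 0.
Compute y'(x) = A k sinh(k x) + B k cosh(k x), so
    y'(6) = A k sinh(k·6) + B k cosh(k·6) = 0
    ⇒ B = −A tanh(k·6) = − 3 tanh(sqrt(10)·6).
Therefore the extremal is
    y(x) = 3 cosh(sqrt(10) x) − 3 tanh(sqrt(10)·6) sinh(sqrt(10) x).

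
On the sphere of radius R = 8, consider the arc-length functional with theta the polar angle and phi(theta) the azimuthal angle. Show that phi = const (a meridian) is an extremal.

On the sphere of radius R = 8 with spherical coordinates (θ, φ), the induced metric is
    ds^2 = 64(dθ^2 + sin^2(θ) dφ^2).
Using θ as the parameter, the arc-length functional becomes
    J[φ] = ∫ 8 sqrt(1 + sin^2(θ) (dφ/dθ)^2) dθ.
So L = 8 sqrt(1 + sin^2(θ) φ'^2). Compute
    ∂L/∂φ = 0  (L has no explicit φ dependence),
    ∂L/∂φ' = 8 sin^2(θ) φ' / sqrt(1 + sin^2(θ) φ'^2).
For the candidate φ(θ) = c (constant), φ' = 0, so ∂L/∂φ' evaluated along the candidate vanishes, and ∂L/∂φ is identically zero. Hence
    d/dθ(∂L/∂φ') − ∂L/∂φ = 0
is satisfied. Therefore meridians φ = const are extremals of arc length — they are geodesics on the sphere.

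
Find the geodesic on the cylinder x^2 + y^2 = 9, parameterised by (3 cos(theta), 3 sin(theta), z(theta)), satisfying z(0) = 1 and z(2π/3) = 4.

Parameterise the cylinder of radius R = 3 as
    r(θ) = (3 cos θ, 3 sin θ, z(θ)).
The arc-length element is
    ds = sqrt(9 + (dz/dθ)^2) dθ,
so the Lagrangian is L = sqrt(9 + z'^2).
L depends on z' only, not on z or θ, so ∂L/∂z = 0 and
    ∂L/∂z' = z' / sqrt(9 + z'^2).
The Euler-Lagrange equation gives
    d/dθ( z' / sqrt(9 + z'^2) ) = 0,
so z' is constant. Integrating once:
    z(θ) = a θ + b,
a helix on the cylinder (a straight line when the cylinder is unrolled). The constants a, b are determined by the endpoint conditions.
With endpoint conditions z(0) = 1 and z(2π/3) = 4: from z(0) = b we get b = 1, and a·2π/3 + 1 = 4 gives a = 9/(2π), so
    z(θ) = (9/(2π)) θ + 1.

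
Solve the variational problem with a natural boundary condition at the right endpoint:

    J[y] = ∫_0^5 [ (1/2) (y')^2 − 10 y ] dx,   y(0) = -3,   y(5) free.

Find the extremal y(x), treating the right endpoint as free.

The Lagrangian L = (1/2) (y')^2 − 10 y gives
    ∂L/∂y = −10,   ∂L/∂y' = y'.
Euler-Lagrange: d/dx(y') − (−10) = 0, i.e. y'' + 10 = 0, so
    y(x) = −(10/2) x^2 + C1 x + C2.
Fixed left endpoint y(0) = -3 ⇒ C2 = -3.
The right endpoint x = 5 is free, so the natural (transversality) condition is ∂L/∂y' |_{x=5} = 0, i.e. y'(5) = 0.
Compute y'(x) = −10 x + C1, so y'(5) = −50 + C1 = 0 ⇒ C1 = 50.
Therefore the extremal is
    y(x) = −5 x^2 + 50 x − 3.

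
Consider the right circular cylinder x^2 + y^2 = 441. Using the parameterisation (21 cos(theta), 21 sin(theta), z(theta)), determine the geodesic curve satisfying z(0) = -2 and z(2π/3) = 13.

Parameterise the cylinder of radius R = 21 as
    r(θ) = (21 cos θ, 21 sin θ, z(θ)).
The arc-length element is
    ds = sqrt(441 + (dz/dθ)^2) dθ,
so the Lagrangian is L = sqrt(441 + z'^2).
L depends on z' only, not on z or θ, so ∂L/∂z = 0 and
    ∂L/∂z' = z' / sqrt(441 + z'^2).
The Euler-Lagrange equation gives
    d/dθ( z' / sqrt(441 + z'^2) ) = 0,
so z' is constant. Integrating once:
    z(θ) = a θ + b,
a helix on the cylinder (a straight line when the cylinder is unrolled). The constants a, b are determined by the endpoint conditions.
With endpoint conditions z(0) = -2 and z(2π/3) = 13: from z(0) = b we get b = -2, and a·2π/3 + -2 = 13 gives a = 45/(2π), so
    z(θ) = (45/(2π)) θ − 2.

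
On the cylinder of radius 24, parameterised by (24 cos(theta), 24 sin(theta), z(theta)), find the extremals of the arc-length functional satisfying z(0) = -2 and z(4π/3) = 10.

Parameterise the cylinder of radius R = 24 as
    r(θ) = (24 cos θ, 24 sin θ, z(θ)).
The arc-length element is
    ds = sqrt(576 + (dz/dθ)^2) dθ,
so the Lagrangian is L = sqrt(576 + z'^2).
L depends on z' only, not on z or θ, so ∂L/∂z = 0 and
    ∂L/∂z' = z' / sqrt(576 + z'^2).
The Euler-Lagrange equation gives
    d/dθ( z' / sqrt(576 + z'^2) ) = 0,
so z' is constant. Integrating once:
    z(θ) = a θ + b,
a helix on the cylinder (a straight line when the cylinder is unrolled). The constants a, b are determined by the endpoint conditions.
With endpoint conditions z(0) = -2 and z(4π/3) = 10: from z(0) = b we get b = -2, and a·4π/3 + -2 = 10 gives a = 9/π, so
    z(θ) = (9/π) θ − 2.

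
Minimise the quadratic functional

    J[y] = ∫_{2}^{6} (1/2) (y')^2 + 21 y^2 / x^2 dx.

The Lagrangian is L = (1/2) (y')^2 + 21 y^2 / x^2.
Compute ∂L/∂y = 42y/x^2, ∂L/∂y' = y'.
The Euler-Lagrange equation d/dx(∂L/∂y') − ∂L/∂y = 0 reduces to
    y'' − 42/x^2 · y = 0  (x > 0).
Its general solution is
    y(x) = A x^7 + B x^(-6),
with A, B fixed by the endpoint conditions.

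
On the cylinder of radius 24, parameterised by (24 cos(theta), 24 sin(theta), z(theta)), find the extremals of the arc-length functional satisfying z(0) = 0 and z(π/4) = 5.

Parameterise the cylinder of radius R = 24 as
    r(θ) = (24 cos θ, 24 sin θ, z(θ)).
The arc-length element is
    ds = sqrt(576 + (dz/dθ)^2) dθ,
so the Lagrangian is L = sqrt(576 + z'^2).
L depends on z' only, not on z or θ, so ∂L/∂z = 0 and
    ∂L/∂z' = z' / sqrt(576 + z'^2).
The Euler-Lagrange equation gives
    d/dθ( z' / sqrt(576 + z'^2) ) = 0,
so z' is constant. Integrating once:
    z(θ) = a θ + b,
a helix on the cylinder (a straight line when the cylinder is unrolled). The constants a, b are determined by the endpoint conditions.
With endpoint conditions z(0) = 0 and z(π/4) = 5: from z(0) = b we get b = 0, and a·π/4 + 0 = 5 gives a = 20/π, so
    z(θ) = (20/π) θ.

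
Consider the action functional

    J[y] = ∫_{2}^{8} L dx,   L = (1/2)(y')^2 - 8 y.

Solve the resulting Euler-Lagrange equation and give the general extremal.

The Lagrangian is L = (1/2)(y')^2 - 8 y.
∂L/∂y = -8.
∂L/∂y' = y'.
The Euler-Lagrange equation d/dx(∂L/∂y') − ∂L/∂y = 0 becomes:
    y'' + 8 = 0
General solution: y(x) = -4 x^2 + A x + B, where A and B are arbitrary constants fixed by the endpoint conditions.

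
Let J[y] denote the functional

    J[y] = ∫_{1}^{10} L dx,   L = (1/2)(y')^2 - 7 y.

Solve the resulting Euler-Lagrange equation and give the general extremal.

The Lagrangian is L = (1/2)(y')^2 - 7 y.
∂L/∂y = -7.
∂L/∂y' = y'.
The Euler-Lagrange equation d/dx(∂L/∂y') − ∂L/∂y = 0 becomes:
    y'' + 7 = 0
General solution: y(x) = -(7/2) x^2 + A x + B, where A and B are arbitrary constants fixed by the endpoint conditions.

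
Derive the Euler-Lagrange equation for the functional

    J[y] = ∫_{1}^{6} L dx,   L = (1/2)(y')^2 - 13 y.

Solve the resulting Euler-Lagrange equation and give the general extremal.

The Lagrangian is L = (1/2)(y')^2 - 13 y.
∂L/∂y = -13.
∂L/∂y' = y'.
The Euler-Lagrange equation d/dx(∂L/∂y') − ∂L/∂y = 0 becomes:
    y'' + 13 = 0
General solution: y(x) = -(13/2) x^2 + A x + B, where A and B are arbitrary constants fixed by the endpoint conditions.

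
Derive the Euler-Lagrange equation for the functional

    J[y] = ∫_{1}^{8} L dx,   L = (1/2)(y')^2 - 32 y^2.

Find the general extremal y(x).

The Lagrangian is L = (1/2)(y')^2 - 32 y^2.
∂L/∂y = -64y.
∂L/∂y' = y'.
The Euler-Lagrange equation d/dx(∂L/∂y') − ∂L/∂y = 0 becomes:
    y'' + 64 y = 0
General solution: y(x) = A sin(8x) + B cos(8x), where A and B are arbitrary constants fixed by the endpoint conditions.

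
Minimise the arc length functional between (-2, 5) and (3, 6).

Arc-length functional: J[y] = ∫ sqrt(1 + (y')^2) dx.
Lagrangian L = sqrt(1 + (y')^2) has no explicit y dependence, so ∂L/∂y = 0 and the Euler-Lagrange equation gives
    d/dx( y' / sqrt(1 + (y')^2) ) = 0  ⇒  y' / sqrt(1 + (y')^2) = const.
Hence y' is constant, so y(x) is affine.
Fitting the endpoints (-2, 5) and (3, 6):
    slope m = (6 − 5) / (3 − (-2)) = 1/5,
    intercept c = 5 − m·(-2) = 27/5.
Extremal: y(x) = (1/5) x + 27/5.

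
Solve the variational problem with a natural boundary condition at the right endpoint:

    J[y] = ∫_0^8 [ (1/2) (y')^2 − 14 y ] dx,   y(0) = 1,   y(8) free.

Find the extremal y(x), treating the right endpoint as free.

The Lagrangian L = (1/2) (y')^2 − 14 y gives
    ∂L/∂y = −14,   ∂L/∂y' = y'.
Euler-Lagrange: d/dx(y') − (−14) = 0, i.e. y'' + 14 = 0, so
    y(x) = −(14/2) x^2 + C1 x + C2.
Fixed left endpoint y(0) = 1 ⇒ C2 = 1.
The right endpoint x = 8 is free, so the natural (transversality) condition is ∂L/∂y' |_{x=8} = 0, i.e. y'(8) = 0.
Compute y'(x) = −14 x + C1, so y'(8) = −112 + C1 = 0 ⇒ C1 = 112.
Therefore the extremal is
    y(x) = −7 x^2 + 112 x + 1.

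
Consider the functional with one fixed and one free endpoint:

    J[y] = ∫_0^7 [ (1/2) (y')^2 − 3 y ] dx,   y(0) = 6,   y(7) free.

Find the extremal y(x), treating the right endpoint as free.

The Lagrangian L = (1/2) (y')^2 − 3 y gives
    ∂L/∂y = −3,   ∂L/∂y' = y'.
Euler-Lagrange: d/dx(y') − (−3) = 0, i.e. y'' + 3 = 0, so
    y(x) = −(3/2) x^2 + C1 x + C2.
Fixed left endpoint y(0) = 6 ⇒ C2 = 6.
The right endpoint x = 7 is free, so the natural (transversality) condition is ∂L/∂y' |_{x=7} = 0, i.e. y'(7) = 0.
Compute y'(x) = −3 x + C1, so y'(7) = −21 + C1 = 0 ⇒ C1 = 21.
Therefore the extremal is
    y(x) = −(3/2) x^2 + 21 x + 6.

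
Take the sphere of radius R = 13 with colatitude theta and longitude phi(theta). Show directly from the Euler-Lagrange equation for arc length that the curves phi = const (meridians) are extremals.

On the sphere of radius R = 13 with spherical coordinates (θ, φ), the induced metric is
    ds^2 = 169(dθ^2 + sin^2(θ) dφ^2).
Using θ as the parameter, the arc-length functional becomes
    J[φ] = ∫ 13 sqrt(1 + sin^2(θ) (dφ/dθ)^2) dθ.
So L = 13 sqrt(1 + sin^2(θ) φ'^2). Compute
    ∂L/∂φ = 0  (L has no explicit φ dependence),
    ∂L/∂φ' = 13 sin^2(θ) φ' / sqrt(1 + sin^2(θ) φ'^2).
For the candidate φ(θ) = c (constant), φ' = 0, so ∂L/∂φ' evaluated along the candidate vanishes, and ∂L/∂φ is identically zero. Hence
    d/dθ(∂L/∂φ') − ∂L/∂φ = 0
is satisfied. Therefore meridians φ = const are extremals of arc length — they are geodesics on the sphere.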